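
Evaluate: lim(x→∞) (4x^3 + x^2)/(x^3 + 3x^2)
This is an ∞/∞ indeterminate form.

Apply L'Hôpital's rule: differentiate numerator and denominator separately.
  f(x) = 4·x^3 + x^2   ⇒   f'(x) = 12·x^2 + 2·x
  g(x) = x^3 + 3·x^2   ⇒   g'(x) = 3·x^2 + 6·x
  lim(x→∞) f'(x)/g'(x) = lim(x→∞) (12·x^2 + 2·x)/(3·x^2 + 6·x)
  = 4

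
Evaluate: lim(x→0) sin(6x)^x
This is an exponential indeterminate form.

For exponential indeterminate forms, take the natural log:
  Let L = lim(x→0) sin(6x)^x
  Then ln(L) = lim(x→0) [exponent × ln(base)]
  Evaluate using L'Hôpital or standard limits, then exponentiate.
  L = 1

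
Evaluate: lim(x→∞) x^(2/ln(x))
This is an exponential indeterminate form.

For exponential indeterminate forms, take the natural log:
  Let L = lim(x→∞) x^(2/ln(x))
  Then ln(L) = lim(x→∞) [exponent × ln(base)]
  Evaluate using L'Hôpital or standard limits, then exponentiate.
  L = e²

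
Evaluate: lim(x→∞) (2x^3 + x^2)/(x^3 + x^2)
This is an ∞/∞ indeterminate form.

Apply L'Hôpital's rule: differentiate numerator and denominator separately.
  f(x) = 2·x^3 + x^2   ⇒   f'(x) = 6·x^2 + 2·x
  g(x) = x^3 + x^2   ⇒   g'(x) = 3·x^2 + 2·x
  lim(x→∞) f'(x)/g'(x) = lim(x→∞) (6·x^2 + 2·x)/(3·x^2 + 2·x)
  = 2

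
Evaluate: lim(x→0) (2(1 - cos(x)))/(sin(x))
This is a 0/0 indeterminate form.

Apply L'Hôpital's rule: differentiate numerator and denominator separately.
  f(x) = 2 - 2·cos(x)   ⇒   f'(x) = 2·sin(x)
  g(x) = sin(x)   ⇒   g'(x) = cos(x)
  lim(x→0) f'(x)/g'(x) = lim(x→0) (2·sin(x))/(cos(x))
  = 0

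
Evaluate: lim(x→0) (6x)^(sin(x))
This is an exponential indeterminate form.

For exponential indeterminate forms, take the natural log:
  Let L = lim(x→0) (6x)^(sin(x))
  Then ln(L) = lim(x→0) [exponent × ln(base)]
  Evaluate using L'Hôpital or standard limits, then exponentiate.
  L = 1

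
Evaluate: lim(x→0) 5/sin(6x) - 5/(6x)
This is an ∞-∞ indeterminate form.

Combine fractions or rationalize to convert ∞-∞ to 0/0 form:
  lim(x→0) 5/sin(6x) - 5/(6x) = 0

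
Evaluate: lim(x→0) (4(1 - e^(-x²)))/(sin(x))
This is a 0/0 indeterminate form.

Apply L'Hôpital's rule: differentiate numerator and denominator separately.
  f(x) = 4 - 4·e^(-x^2)   ⇒   f'(x) = 8·x·e^(-x^2)
  g(x) = sin(x)   ⇒   g'(x) = cos(x)
  lim(x→0) f'(x)/g'(x) = lim(x→0) (8·x·e^(-x^2))/(cos(x))
  = 0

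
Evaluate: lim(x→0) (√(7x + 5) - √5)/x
This is a standard limit.

Factor or rationalize the expression:
  lim(x→0) (√(7x + 5) - √5)/x = 7·sqrt(5)/10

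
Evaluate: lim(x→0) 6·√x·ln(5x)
This is a 0·∞ indeterminate form.

Rewrite 0·∞ as a quotient (0/0 or ∞/∞ form), then apply L'Hôpital's rule:
  lim(x→0) 6·√x·ln(5x) = 0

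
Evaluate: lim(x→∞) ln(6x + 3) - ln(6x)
This is an ∞-∞ indeterminate form.

Combine fractions or rationalize to convert ∞-∞ to 0/0 form:
  lim(x→∞) ln(6x + 3) - ln(6x) = 0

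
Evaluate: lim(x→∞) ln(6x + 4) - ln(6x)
This is an ∞-∞ indeterminate form.

Combine fractions or rationalize to convert ∞-∞ to 0/0 form:
  lim(x→∞) ln(6x + 4) - ln(6x) = 0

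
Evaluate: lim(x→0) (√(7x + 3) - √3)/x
This is a standard limit.

Factor or rationalize the expression:
  lim(x→0) (√(7x + 3) - √3)/x = 7·sqrt(3)/6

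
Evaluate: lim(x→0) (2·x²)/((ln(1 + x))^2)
This is a 0/0 indeterminate form.

Apply L'Hôpital's rule: differentiate numerator and denominator separately.
  f(x) = 2·x^2   ⇒   f'(x) = 4·x
  g(x) = ln(x + 1)^2   ⇒   g'(x) = 2·ln(x + 1)/(x + 1)
  lim(x→0) f'(x)/g'(x) = lim(x→0) (4·x)/(2·ln(x + 1)/(x + 1))
  = 2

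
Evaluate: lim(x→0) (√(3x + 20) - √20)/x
This is a standard limit.

Factor or rationalize the expression:
  lim(x→0) (√(3x + 20) - √20)/x = 3·sqrt(5)/20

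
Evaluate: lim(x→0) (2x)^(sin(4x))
This is an exponential indeterminate form.

For exponential indeterminate forms, take the natural log:
  Let L = lim(x→0) (2x)^(sin(4x))
  Then ln(L) = lim(x→0) [exponent × ln(base)]
  Evaluate using L'Hôpital or standard limits, then exponentiate.
  L = 1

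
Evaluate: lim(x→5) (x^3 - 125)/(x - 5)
This is a standard limit.

Factor or rationalize the expression:
  lim(x→5) (x^3 - 125)/(x - 5) = 75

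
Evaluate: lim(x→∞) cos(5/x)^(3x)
This is an exponential indeterminate form.

For exponential indeterminate forms, take the natural log:
  Let L = lim(x→∞) cos(5/x)^(3x)
  Then ln(L) = lim(x→∞) [exponent × ln(base)]
  Evaluate using L'Hôpital or standard limits, then exponentiate.
  L = 1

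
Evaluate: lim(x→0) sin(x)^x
This is an exponential indeterminate form.

For exponential indeterminate forms, take the natural log:
  Let L = lim(x→0) sin(x)^x
  Then ln(L) = lim(x→0) [exponent × ln(base)]
  Evaluate using L'Hôpital or standard limits, then exponentiate.
  L = 1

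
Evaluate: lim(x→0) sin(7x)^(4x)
This is an exponential indeterminate form.

For exponential indeterminate forms, take the natural log:
  Let L = lim(x→0) sin(7x)^(4x)
  Then ln(L) = lim(x→0) [exponent × ln(base)]
  Evaluate using L'Hôpital or standard limits, then exponentiate.
  L = 1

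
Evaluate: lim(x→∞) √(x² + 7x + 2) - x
This is an ∞-∞ indeterminate form.

Combine fractions or rationalize to convert ∞-∞ to 0/0 form:
  lim(x→∞) √(x² + 7x + 2) - x = 7/2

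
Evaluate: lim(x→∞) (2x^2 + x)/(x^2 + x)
This is an ∞/∞ indeterminate form.

Apply L'Hôpital's rule: differentiate numerator and denominator separately.
  f(x) = 2·x^2 + x   ⇒   f'(x) = 4·x + 1
  g(x) = x^2 + x   ⇒   g'(x) = 2·x + 1
  lim(x→∞) f'(x)/g'(x) = lim(x→∞) (4·x + 1)/(2·x + 1)
  = 2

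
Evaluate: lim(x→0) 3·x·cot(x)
This is a 0·∞ indeterminate form.

Rewrite 0·∞ as a quotient (0/0 or ∞/∞ form), then apply L'Hôpital's rule:
  lim(x→0) 3·x·cot(x) = 3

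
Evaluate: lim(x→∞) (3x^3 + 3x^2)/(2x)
This is an ∞/∞ indeterminate form.

Apply L'Hôpital's rule: differentiate numerator and denominator separately.
  f(x) = 3·x^3 + 3·x^2   ⇒   f'(x) = 9·x^2 + 6·x
  g(x) = 2·x   ⇒   g'(x) = 2
  lim(x→∞) f'(x)/g'(x) = lim(x→∞) (9·x^2 + 6·x)/(2)
  = ∞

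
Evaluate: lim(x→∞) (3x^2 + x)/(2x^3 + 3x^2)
This is an ∞/∞ indeterminate form.

Apply L'Hôpital's rule: differentiate numerator and denominator separately.
  f(x) = 3·x^2 + x   ⇒   f'(x) = 6·x + 1
  g(x) = 2·x^3 + 3·x^2   ⇒   g'(x) = 6·x^2 + 6·x
  lim(x→∞) f'(x)/g'(x) = lim(x→∞) (6·x + 1)/(6·x^2 + 6·x)
  = 0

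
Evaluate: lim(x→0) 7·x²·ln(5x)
This is a 0·∞ indeterminate form.

Rewrite 0·∞ as a quotient (0/0 or ∞/∞ form), then apply L'Hôpital's rule:
  lim(x→0) 7·x²·ln(5x) = 0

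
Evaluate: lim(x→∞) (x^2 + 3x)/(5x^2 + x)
This is an ∞/∞ indeterminate form.

Apply L'Hôpital's rule: differentiate numerator and denominator separately.
  f(x) = x^2 + 3·x   ⇒   f'(x) = 2·x + 3
  g(x) = 5·x^2 + x   ⇒   g'(x) = 10·x + 1
  lim(x→∞) f'(x)/g'(x) = lim(x→∞) (2·x + 3)/(10·x + 1)
  = 1/5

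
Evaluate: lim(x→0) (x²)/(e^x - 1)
This is a 0/0 indeterminate form.

Apply L'Hôpital's rule: differentiate numerator and denominator separately.
  f(x) = x^2   ⇒   f'(x) = 2·x
  g(x) = e^(x) - 1   ⇒   g'(x) = e^(x)
  lim(x→0) f'(x)/g'(x) = lim(x→0) (2·x)/(e^(x))
  = 0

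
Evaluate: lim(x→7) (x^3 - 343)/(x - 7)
This is a standard limit.

Factor or rationalize the expression:
  lim(x→7) (x^3 - 343)/(x - 7) = 147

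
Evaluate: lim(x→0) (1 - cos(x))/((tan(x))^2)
This is a 0/0 indeterminate form.

Apply L'Hôpital's rule: differentiate numerator and denominator separately.
  f(x) = 1 - cos(x)   ⇒   f'(x) = sin(x)
  g(x) = tan(x)^2   ⇒   g'(x) = (2·tan(x)^2 + 2)·tan(x)
  lim(x→0) f'(x)/g'(x) = lim(x→0) (sin(x))/((2·tan(x)^2 + 2)·tan(x))
  = 1/2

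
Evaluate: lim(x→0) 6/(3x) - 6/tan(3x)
This is an ∞-∞ indeterminate form.

Combine fractions or rationalize to convert ∞-∞ to 0/0 form:
  lim(x→0) 6/(3x) - 6/tan(3x) = 0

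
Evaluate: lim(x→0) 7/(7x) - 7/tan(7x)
This is an ∞-∞ indeterminate form.

Combine fractions or rationalize to convert ∞-∞ to 0/0 form:
  lim(x→0) 7/(7x) - 7/tan(7x) = 0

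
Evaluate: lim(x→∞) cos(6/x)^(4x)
This is an exponential indeterminate form.

For exponential indeterminate forms, take the natural log:
  Let L = lim(x→∞) cos(6/x)^(4x)
  Then ln(L) = lim(x→∞) [exponent × ln(base)]
  Evaluate using L'Hôpital or standard limits, then exponentiate.
  L = 1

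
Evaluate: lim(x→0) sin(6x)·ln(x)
This is a 0·∞ indeterminate form.

Rewrite 0·∞ as a quotient (0/0 or ∞/∞ form), then apply L'Hôpital's rule:
  lim(x→0) sin(6x)·ln(x) = 0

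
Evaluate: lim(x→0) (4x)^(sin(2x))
This is an exponential indeterminate form.

For exponential indeterminate forms, take the natural log:
  Let L = lim(x→0) (4x)^(sin(2x))
  Then ln(L) = lim(x→0) [exponent × ln(base)]
  Evaluate using L'Hôpital or standard limits, then exponentiate.
  L = 1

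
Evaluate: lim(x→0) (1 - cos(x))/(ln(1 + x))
This is a 0/0 indeterminate form.

Apply L'Hôpital's rule: differentiate numerator and denominator separately.
  f(x) = 1 - cos(x)   ⇒   f'(x) = sin(x)
  g(x) = ln(x + 1)   ⇒   g'(x) = 1/(x + 1)
  lim(x→0) f'(x)/g'(x) = lim(x→0) (sin(x))/(1/(x + 1))
  = 0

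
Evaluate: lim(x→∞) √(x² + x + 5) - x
This is an ∞-∞ indeterminate form.

Combine fractions or rationalize to convert ∞-∞ to 0/0 form:
  lim(x→∞) √(x² + x + 5) - x = 1/2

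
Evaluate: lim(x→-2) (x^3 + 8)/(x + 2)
This is a standard limit.

Factor or rationalize the expression:
  lim(x→-2) (x^3 + 8)/(x + 2) = 12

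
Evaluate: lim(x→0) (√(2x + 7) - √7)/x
This is a standard limit.

Factor or rationalize the expression:
  lim(x→0) (√(2x + 7) - √7)/x = sqrt(7)/7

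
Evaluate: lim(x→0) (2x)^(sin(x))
This is an exponential indeterminate form.

For exponential indeterminate forms, take the natural log:
  Let L = lim(x→0) (2x)^(sin(x))
  Then ln(L) = lim(x→0) [exponent × ln(base)]
  Evaluate using L'Hôpital or standard limits, then exponentiate.
  L = 1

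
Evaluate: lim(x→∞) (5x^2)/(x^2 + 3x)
This is an ∞/∞ indeterminate form.

Apply L'Hôpital's rule: differentiate numerator and denominator separately.
  f(x) = 5·x^2   ⇒   f'(x) = 10·x
  g(x) = x^2 + 3·x   ⇒   g'(x) = 2·x + 3
  lim(x→∞) f'(x)/g'(x) = lim(x→∞) (10·x)/(2·x + 3)
  = 5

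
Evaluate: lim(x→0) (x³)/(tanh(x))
This is a 0/0 indeterminate form.

Apply L'Hôpital's rule: differentiate numerator and denominator separately.
  f(x) = x^3   ⇒   f'(x) = 3·x^2
  g(x) = tanh(x)   ⇒   g'(x) = 1 - tanh(x)^2
  lim(x→0) f'(x)/g'(x) = lim(x→0) (3·x^2)/(1 - tanh(x)^2)
  = 0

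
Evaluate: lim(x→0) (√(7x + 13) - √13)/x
This is a standard limit.

Factor or rationalize the expression:
  lim(x→0) (√(7x + 13) - √13)/x = 7·sqrt(13)/26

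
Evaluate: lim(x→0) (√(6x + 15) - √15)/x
This is a standard limit.

Factor or rationalize the expression:
  lim(x→0) (√(6x + 15) - √15)/x = sqrt(15)/5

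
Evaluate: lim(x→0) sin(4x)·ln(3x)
This is a 0·∞ indeterminate form.

Rewrite 0·∞ as a quotient (0/0 or ∞/∞ form), then apply L'Hôpital's rule:
  lim(x→0) sin(4x)·ln(3x) = 0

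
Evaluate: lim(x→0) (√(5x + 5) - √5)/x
This is a standard limit.

Factor or rationalize the expression:
  lim(x→0) (√(5x + 5) - √5)/x = sqrt(5)/2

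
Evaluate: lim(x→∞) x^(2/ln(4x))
This is an exponential indeterminate form.

For exponential indeterminate forms, take the natural log:
  Let L = lim(x→∞) x^(2/ln(4x))
  Then ln(L) = lim(x→∞) [exponent × ln(base)]
  Evaluate using L'Hôpital or standard limits, then exponentiate.
  L = e²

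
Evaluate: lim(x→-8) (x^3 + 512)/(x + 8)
This is a standard limit.

Factor or rationalize the expression:
  lim(x→-8) (x^3 + 512)/(x + 8) = 192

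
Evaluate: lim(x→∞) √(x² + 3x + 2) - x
This is an ∞-∞ indeterminate form.

Combine fractions or rationalize to convert ∞-∞ to 0/0 form:
  lim(x→∞) √(x² + 3x + 2) - x = 3/2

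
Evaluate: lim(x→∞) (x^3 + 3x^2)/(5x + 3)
This is an ∞/∞ indeterminate form.

Apply L'Hôpital's rule: differentiate numerator and denominator separately.
  f(x) = x^3 + 3·x^2   ⇒   f'(x) = 3·x^2 + 6·x
  g(x) = 5·x + 3   ⇒   g'(x) = 5
  lim(x→∞) f'(x)/g'(x) = lim(x→∞) (3·x^2 + 6·x)/(5)
  = ∞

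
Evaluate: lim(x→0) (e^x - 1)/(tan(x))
This is a 0/0 indeterminate form.

Apply L'Hôpital's rule: differentiate numerator and denominator separately.
  f(x) = e^(x) - 1   ⇒   f'(x) = e^(x)
  g(x) = tan(x)   ⇒   g'(x) = tan(x)^2 + 1
  lim(x→0) f'(x)/g'(x) = lim(x→0) (e^(x))/(tan(x)^2 + 1)
  = 1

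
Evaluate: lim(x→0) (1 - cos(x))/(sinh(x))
This is a 0/0 indeterminate form.

Apply L'Hôpital's rule: differentiate numerator and denominator separately.
  f(x) = 1 - cos(x)   ⇒   f'(x) = sin(x)
  g(x) = sinh(x)   ⇒   g'(x) = cosh(x)
  lim(x→0) f'(x)/g'(x) = lim(x→0) (sin(x))/(cosh(x))
  = 0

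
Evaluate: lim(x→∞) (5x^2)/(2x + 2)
This is an ∞/∞ indeterminate form.

Apply L'Hôpital's rule: differentiate numerator and denominator separately.
  f(x) = 5·x^2   ⇒   f'(x) = 10·x
  g(x) = 2·x + 2   ⇒   g'(x) = 2
  lim(x→∞) f'(x)/g'(x) = lim(x→∞) (10·x)/(2)
  = ∞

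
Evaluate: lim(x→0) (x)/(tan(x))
This is a 0/0 indeterminate form.

Apply L'Hôpital's rule: differentiate numerator and denominator separately.
  f(x) = x   ⇒   f'(x) = 1
  g(x) = tan(x)   ⇒   g'(x) = tan(x)^2 + 1
  lim(x→0) f'(x)/g'(x) = lim(x→0) (1)/(tan(x)^2 + 1)
  = 1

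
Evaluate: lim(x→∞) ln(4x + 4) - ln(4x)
This is an ∞-∞ indeterminate form.

Combine fractions or rationalize to convert ∞-∞ to 0/0 form:
  lim(x→∞) ln(4x + 4) - ln(4x) = 0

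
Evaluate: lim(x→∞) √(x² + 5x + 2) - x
This is an ∞-∞ indeterminate form.

Combine fractions or rationalize to convert ∞-∞ to 0/0 form:
  lim(x→∞) √(x² + 5x + 2) - x = 5/2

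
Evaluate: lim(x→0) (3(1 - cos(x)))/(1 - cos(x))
This is a 0/0 indeterminate form.

Apply L'Hôpital's rule: differentiate numerator and denominator separately.
  f(x) = 3 - 3·cos(x)   ⇒   f'(x) = 3·sin(x)
  g(x) = 1 - cos(x)   ⇒   g'(x) = sin(x)
  lim(x→0) f'(x)/g'(x) = lim(x→0) (3·sin(x))/(sin(x))
  = 3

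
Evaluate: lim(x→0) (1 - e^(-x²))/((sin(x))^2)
This is a 0/0 indeterminate form.

Apply L'Hôpital's rule: differentiate numerator and denominator separately.
  f(x) = 1 - e^(-x^2)   ⇒   f'(x) = 2·x·e^(-x^2)
  g(x) = sin(x)^2   ⇒   g'(x) = 2·sin(x)·cos(x)
  lim(x→0) f'(x)/g'(x) = lim(x→0) (2·x·e^(-x^2))/(2·sin(x)·cos(x))
  = 1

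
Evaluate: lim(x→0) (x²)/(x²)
This is a 0/0 indeterminate form.

Apply L'Hôpital's rule: differentiate numerator and denominator separately.
  f(x) = x^2   ⇒   f'(x) = 2·x
  g(x) = x^2   ⇒   g'(x) = 2·x
  lim(x→0) f'(x)/g'(x) = lim(x→0) (2·x)/(2·x)
  = 1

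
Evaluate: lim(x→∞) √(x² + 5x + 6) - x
This is an ∞-∞ indeterminate form.

Combine fractions or rationalize to convert ∞-∞ to 0/0 form:
  lim(x→∞) √(x² + 5x + 6) - x = 5/2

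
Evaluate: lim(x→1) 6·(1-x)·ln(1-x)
This is a 0·∞ indeterminate form.

Rewrite 0·∞ as a quotient (0/0 or ∞/∞ form), then apply L'Hôpital's rule:
  lim(x→1) 6·(1-x)·ln(1-x) = 0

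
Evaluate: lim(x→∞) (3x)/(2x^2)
This is an ∞/∞ indeterminate form.

Apply L'Hôpital's rule: differentiate numerator and denominator separately.
  f(x) = 3·x   ⇒   f'(x) = 3
  g(x) = 2·x^2   ⇒   g'(x) = 4·x
  lim(x→∞) f'(x)/g'(x) = lim(x→∞) (3)/(4·x)
  = 0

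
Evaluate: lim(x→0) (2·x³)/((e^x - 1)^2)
This is a 0/0 indeterminate form.

Apply L'Hôpital's rule: differentiate numerator and denominator separately.
  f(x) = 2·x^3   ⇒   f'(x) = 6·x^2
  g(x) = (e^(x) - 1)^2   ⇒   g'(x) = 2·(e^(x) - 1)·e^(x)
  lim(x→0) f'(x)/g'(x) = lim(x→0) (6·x^2)/(2·(e^(x) - 1)·e^(x))
  = 0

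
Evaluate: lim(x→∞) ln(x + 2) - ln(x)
This is an ∞-∞ indeterminate form.

Combine fractions or rationalize to convert ∞-∞ to 0/0 form:
  lim(x→∞) ln(x + 2) - ln(x) = 0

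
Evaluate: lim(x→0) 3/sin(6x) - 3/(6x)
This is an ∞-∞ indeterminate form.

Combine fractions or rationalize to convert ∞-∞ to 0/0 form:
  lim(x→0) 3/sin(6x) - 3/(6x) = 0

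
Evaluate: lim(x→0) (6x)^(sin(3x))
This is an exponential indeterminate form.

For exponential indeterminate forms, take the natural log:
  Let L = lim(x→0) (6x)^(sin(3x))
  Then ln(L) = lim(x→0) [exponent × ln(base)]
  Evaluate using L'Hôpital or standard limits, then exponentiate.
  L = 1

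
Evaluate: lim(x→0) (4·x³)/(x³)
This is a 0/0 indeterminate form.

Apply L'Hôpital's rule: differentiate numerator and denominator separately.
  f(x) = 4·x^3   ⇒   f'(x) = 12·x^2
  g(x) = x^3   ⇒   g'(x) = 3·x^2
  lim(x→0) f'(x)/g'(x) = lim(x→0) (12·x^2)/(3·x^2)
  = 4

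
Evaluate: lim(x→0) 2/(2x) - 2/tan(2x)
This is an ∞-∞ indeterminate form.

Combine fractions or rationalize to convert ∞-∞ to 0/0 form:
  lim(x→0) 2/(2x) - 2/tan(2x) = 0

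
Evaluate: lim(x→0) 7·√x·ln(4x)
This is a 0·∞ indeterminate form.

Rewrite 0·∞ as a quotient (0/0 or ∞/∞ form), then apply L'Hôpital's rule:
  lim(x→0) 7·√x·ln(4x) = 0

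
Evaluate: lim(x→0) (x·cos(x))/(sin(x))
This is a 0/0 indeterminate form.

Apply L'Hôpital's rule: differentiate numerator and denominator separately.
  f(x) = x·cos(x)   ⇒   f'(x) = -x·sin(x) + cos(x)
  g(x) = sin(x)   ⇒   g'(x) = cos(x)
  lim(x→0) f'(x)/g'(x) = lim(x→0) (-x·sin(x) + cos(x))/(cos(x))
  = 1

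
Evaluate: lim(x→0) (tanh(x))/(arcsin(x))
This is a 0/0 indeterminate form.

Apply L'Hôpital's rule: differentiate numerator and denominator separately.
  f(x) = tanh(x)   ⇒   f'(x) = 1 - tanh(x)^2
  g(x) = asin(x)   ⇒   g'(x) = 1/sqrt(1 - x^2)
  lim(x→0) f'(x)/g'(x) = lim(x→0) (1 - tanh(x)^2)/(1/sqrt(1 - x^2))
  = 1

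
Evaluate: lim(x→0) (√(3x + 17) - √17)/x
This is a standard limit.

Factor or rationalize the expression:
  lim(x→0) (√(3x + 17) - √17)/x = 3·sqrt(17)/34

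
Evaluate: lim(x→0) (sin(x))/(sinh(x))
This is a 0/0 indeterminate form.

Apply L'Hôpital's rule: differentiate numerator and denominator separately.
  f(x) = sin(x)   ⇒   f'(x) = cos(x)
  g(x) = sinh(x)   ⇒   g'(x) = cosh(x)
  lim(x→0) f'(x)/g'(x) = lim(x→0) (cos(x))/(cosh(x))
  = 1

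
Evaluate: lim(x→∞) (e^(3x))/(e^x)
This is an ∞/∞ indeterminate form.

Apply L'Hôpital's rule: differentiate numerator and denominator separately.
  f(x) = e^(3·x)   ⇒   f'(x) = 3·e^(3·x)
  g(x) = e^(x)   ⇒   g'(x) = e^(x)
  lim(x→∞) f'(x)/g'(x) = lim(x→∞) (3·e^(3·x))/(e^(x))
  = ∞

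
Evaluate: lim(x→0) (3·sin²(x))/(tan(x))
This is a 0/0 indeterminate form.

Apply L'Hôpital's rule: differentiate numerator and denominator separately.
  f(x) = 3·sin(x)^2   ⇒   f'(x) = 6·sin(x)·cos(x)
  g(x) = tan(x)   ⇒   g'(x) = tan(x)^2 + 1
  lim(x→0) f'(x)/g'(x) = lim(x→0) (6·sin(x)·cos(x))/(tan(x)^2 + 1)
  = 0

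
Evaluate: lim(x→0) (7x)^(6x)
This is an exponential indeterminate form.

For exponential indeterminate forms, take the natural log:
  Let L = lim(x→0) (7x)^(6x)
  Then ln(L) = lim(x→0) [exponent × ln(base)]
  Evaluate using L'Hôpital or standard limits, then exponentiate.
  L = 1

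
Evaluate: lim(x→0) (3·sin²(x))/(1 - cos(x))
This is a 0/0 indeterminate form.

Apply L'Hôpital's rule: differentiate numerator and denominator separately.
  f(x) = 3·sin(x)^2   ⇒   f'(x) = 6·sin(x)·cos(x)
  g(x) = 1 - cos(x)   ⇒   g'(x) = sin(x)
  lim(x→0) f'(x)/g'(x) = lim(x→0) (6·sin(x)·cos(x))/(sin(x))
  = 6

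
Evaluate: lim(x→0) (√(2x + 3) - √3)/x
This is a standard limit.

Factor or rationalize the expression:
  lim(x→0) (√(2x + 3) - √3)/x = sqrt(3)/3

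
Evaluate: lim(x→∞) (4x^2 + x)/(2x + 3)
This is an ∞/∞ indeterminate form.

Apply L'Hôpital's rule: differentiate numerator and denominator separately.
  f(x) = 4·x^2 + x   ⇒   f'(x) = 8·x + 1
  g(x) = 2·x + 3   ⇒   g'(x) = 2
  lim(x→∞) f'(x)/g'(x) = lim(x→∞) (8·x + 1)/(2)
  = ∞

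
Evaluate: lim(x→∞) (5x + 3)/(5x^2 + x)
This is an ∞/∞ indeterminate form.

Apply L'Hôpital's rule: differentiate numerator and denominator separately.
  f(x) = 5·x + 3   ⇒   f'(x) = 5
  g(x) = 5·x^2 + x   ⇒   g'(x) = 10·x + 1
  lim(x→∞) f'(x)/g'(x) = lim(x→∞) (5)/(10·x + 1)
  = 0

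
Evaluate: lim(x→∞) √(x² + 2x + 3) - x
This is an ∞-∞ indeterminate form.

Combine fractions or rationalize to convert ∞-∞ to 0/0 form:
  lim(x→∞) √(x² + 2x + 3) - x = 1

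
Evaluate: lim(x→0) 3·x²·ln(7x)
This is a 0·∞ indeterminate form.

Rewrite 0·∞ as a quotient (0/0 or ∞/∞ form), then apply L'Hôpital's rule:
  lim(x→0) 3·x²·ln(7x) = 0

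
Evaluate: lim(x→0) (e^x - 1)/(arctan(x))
This is a 0/0 indeterminate form.

Apply L'Hôpital's rule: differentiate numerator and denominator separately.
  f(x) = e^(x) - 1   ⇒   f'(x) = e^(x)
  g(x) = atan(x)   ⇒   g'(x) = 1/(x^2 + 1)
  lim(x→0) f'(x)/g'(x) = lim(x→0) (e^(x))/(1/(x^2 + 1))
  = 1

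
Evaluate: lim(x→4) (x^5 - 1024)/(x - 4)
This is a standard limit.

Factor or rationalize the expression:
  lim(x→4) (x^5 - 1024)/(x - 4) = 1280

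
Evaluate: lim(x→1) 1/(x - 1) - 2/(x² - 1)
This is an ∞-∞ indeterminate form.

Combine fractions or rationalize to convert ∞-∞ to 0/0 form:
  lim(x→1) 1/(x - 1) - 2/(x² - 1) = 1/2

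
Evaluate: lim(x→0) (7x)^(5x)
This is an exponential indeterminate form.

For exponential indeterminate forms, take the natural log:
  Let L = lim(x→0) (7x)^(5x)
  Then ln(L) = lim(x→0) [exponent × ln(base)]
  Evaluate using L'Hôpital or standard limits, then exponentiate.
  L = 1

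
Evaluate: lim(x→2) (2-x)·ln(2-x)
This is a 0·∞ indeterminate form.

Rewrite 0·∞ as a quotient (0/0 or ∞/∞ form), then apply L'Hôpital's rule:
  lim(x→2) (2-x)·ln(2-x) = 0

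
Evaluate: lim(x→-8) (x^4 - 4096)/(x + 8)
This is a standard limit.

Factor or rationalize the expression:
  lim(x→-8) (x^4 - 4096)/(x + 8) = -2048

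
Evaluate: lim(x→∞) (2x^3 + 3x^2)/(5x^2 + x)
This is an ∞/∞ indeterminate form.

Apply L'Hôpital's rule: differentiate numerator and denominator separately.
  f(x) = 2·x^3 + 3·x^2   ⇒   f'(x) = 6·x^2 + 6·x
  g(x) = 5·x^2 + x   ⇒   g'(x) = 10·x + 1
  lim(x→∞) f'(x)/g'(x) = lim(x→∞) (6·x^2 + 6·x)/(10·x + 1)
  = ∞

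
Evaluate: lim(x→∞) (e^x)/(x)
This is an ∞/∞ indeterminate form.

Apply L'Hôpital's rule: differentiate numerator and denominator separately.
  f(x) = e^(x)   ⇒   f'(x) = e^(x)
  g(x) = x   ⇒   g'(x) = 1
  lim(x→∞) f'(x)/g'(x) = lim(x→∞) (e^(x))/(1)
  = ∞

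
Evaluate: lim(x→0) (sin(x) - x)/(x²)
This is a 0/0 indeterminate form.

Apply L'Hôpital's rule: differentiate numerator and denominator separately.
  f(x) = -x + sin(x)   ⇒   f'(x) = cos(x) - 1
  g(x) = x^2   ⇒   g'(x) = 2·x
  lim(x→0) f'(x)/g'(x) = lim(x→0) (cos(x) - 1)/(2·x)
  = 0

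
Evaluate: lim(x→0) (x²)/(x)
This is a 0/0 indeterminate form.

Apply L'Hôpital's rule: differentiate numerator and denominator separately.
  f(x) = x^2   ⇒   f'(x) = 2·x
  g(x) = x   ⇒   g'(x) = 1
  lim(x→0) f'(x)/g'(x) = lim(x→0) (2·x)/(1)
  = 0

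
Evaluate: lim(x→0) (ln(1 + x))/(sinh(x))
This is a 0/0 indeterminate form.

Apply L'Hôpital's rule: differentiate numerator and denominator separately.
  f(x) = ln(x + 1)   ⇒   f'(x) = 1/(x + 1)
  g(x) = sinh(x)   ⇒   g'(x) = cosh(x)
  lim(x→0) f'(x)/g'(x) = lim(x→0) (1/(x + 1))/(cosh(x))
  = 1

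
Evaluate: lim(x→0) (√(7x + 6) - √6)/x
This is a standard limit.

Factor or rationalize the expression:
  lim(x→0) (√(7x + 6) - √6)/x = 7·sqrt(6)/12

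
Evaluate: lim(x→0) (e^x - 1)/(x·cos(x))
This is a 0/0 indeterminate form.

Apply L'Hôpital's rule: differentiate numerator and denominator separately.
  f(x) = e^(x) - 1   ⇒   f'(x) = e^(x)
  g(x) = x·cos(x)   ⇒   g'(x) = -x·sin(x) + cos(x)
  lim(x→0) f'(x)/g'(x) = lim(x→0) (e^(x))/(-x·sin(x) + cos(x))
  = 1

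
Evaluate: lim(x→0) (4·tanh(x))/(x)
This is a 0/0 indeterminate form.

Apply L'Hôpital's rule: differentiate numerator and denominator separately.
  f(x) = 4·tanh(x)   ⇒   f'(x) = 4 - 4·tanh(x)^2
  g(x) = x   ⇒   g'(x) = 1
  lim(x→0) f'(x)/g'(x) = lim(x→0) (4 - 4·tanh(x)^2)/(1)
  = 4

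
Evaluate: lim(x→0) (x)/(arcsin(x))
This is a 0/0 indeterminate form.

Apply L'Hôpital's rule: differentiate numerator and denominator separately.
  f(x) = x   ⇒   f'(x) = 1
  g(x) = asin(x)   ⇒   g'(x) = 1/sqrt(1 - x^2)
  lim(x→0) f'(x)/g'(x) = lim(x→0) (1)/(1/sqrt(1 - x^2))
  = 1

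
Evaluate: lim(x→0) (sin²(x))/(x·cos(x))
This is a 0/0 indeterminate form.

Apply L'Hôpital's rule: differentiate numerator and denominator separately.
  f(x) = sin(x)^2   ⇒   f'(x) = 2·sin(x)·cos(x)
  g(x) = x·cos(x)   ⇒   g'(x) = -x·sin(x) + cos(x)
  lim(x→0) f'(x)/g'(x) = lim(x→0) (2·sin(x)·cos(x))/(-x·sin(x) + cos(x))
  = 0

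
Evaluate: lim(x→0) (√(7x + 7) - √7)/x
This is a standard limit.

Factor or rationalize the expression:
  lim(x→0) (√(7x + 7) - √7)/x = sqrt(7)/2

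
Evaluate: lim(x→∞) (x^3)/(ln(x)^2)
This is an ∞/∞ indeterminate form.

Apply L'Hôpital's rule: differentiate numerator and denominator separately.
  f(x) = x^3   ⇒   f'(x) = 3·x^2
  g(x) = ln(x)^2   ⇒   g'(x) = 2·ln(x)/x
  lim(x→∞) f'(x)/g'(x) = lim(x→∞) (3·x^2)/(2·ln(x)/x)
  = ∞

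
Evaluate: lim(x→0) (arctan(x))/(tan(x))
This is a 0/0 indeterminate form.

Apply L'Hôpital's rule: differentiate numerator and denominator separately.
  f(x) = atan(x)   ⇒   f'(x) = 1/(x^2 + 1)
  g(x) = tan(x)   ⇒   g'(x) = tan(x)^2 + 1
  lim(x→0) f'(x)/g'(x) = lim(x→0) (1/(x^2 + 1))/(tan(x)^2 + 1)
  = 1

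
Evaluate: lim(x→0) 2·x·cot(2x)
This is a 0·∞ indeterminate form.

Rewrite 0·∞ as a quotient (0/0 or ∞/∞ form), then apply L'Hôpital's rule:
  lim(x→0) 2·x·cot(2x) = 1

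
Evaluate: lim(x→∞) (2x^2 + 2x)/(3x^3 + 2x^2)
This is an ∞/∞ indeterminate form.

Apply L'Hôpital's rule: differentiate numerator and denominator separately.
  f(x) = 2·x^2 + 2·x   ⇒   f'(x) = 4·x + 2
  g(x) = 3·x^3 + 2·x^2   ⇒   g'(x) = 9·x^2 + 4·x
  lim(x→∞) f'(x)/g'(x) = lim(x→∞) (4·x + 2)/(9·x^2 + 4·x)
  = 0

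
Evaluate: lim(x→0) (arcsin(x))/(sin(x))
This is a 0/0 indeterminate form.

Apply L'Hôpital's rule: differentiate numerator and denominator separately.
  f(x) = asin(x)   ⇒   f'(x) = 1/sqrt(1 - x^2)
  g(x) = sin(x)   ⇒   g'(x) = cos(x)
  lim(x→0) f'(x)/g'(x) = lim(x→0) (1/sqrt(1 - x^2))/(cos(x))
  = 1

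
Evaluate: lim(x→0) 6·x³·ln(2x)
This is a 0·∞ indeterminate form.

Rewrite 0·∞ as a quotient (0/0 or ∞/∞ form), then apply L'Hôpital's rule:
  lim(x→0) 6·x³·ln(2x) = 0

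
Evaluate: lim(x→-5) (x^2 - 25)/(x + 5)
This is a standard limit.

Factor or rationalize the expression:
  lim(x→-5) (x^2 - 25)/(x + 5) = -10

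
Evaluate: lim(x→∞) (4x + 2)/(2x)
This is an ∞/∞ indeterminate form.

Apply L'Hôpital's rule: differentiate numerator and denominator separately.
  f(x) = 4·x + 2   ⇒   f'(x) = 4
  g(x) = 2·x   ⇒   g'(x) = 2
  lim(x→∞) f'(x)/g'(x) = lim(x→∞) (4)/(2)
  = 2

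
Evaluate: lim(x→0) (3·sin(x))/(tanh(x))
This is a 0/0 indeterminate form.

Apply L'Hôpital's rule: differentiate numerator and denominator separately.
  f(x) = 3·sin(x)   ⇒   f'(x) = 3·cos(x)
  g(x) = tanh(x)   ⇒   g'(x) = 1 - tanh(x)^2
  lim(x→0) f'(x)/g'(x) = lim(x→0) (3·cos(x))/(1 - tanh(x)^2)
  = 3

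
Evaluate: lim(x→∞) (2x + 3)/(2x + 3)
This is an ∞/∞ indeterminate form.

Apply L'Hôpital's rule: differentiate numerator and denominator separately.
  f(x) = 2·x + 3   ⇒   f'(x) = 2
  g(x) = 2·x + 3   ⇒   g'(x) = 2
  lim(x→∞) f'(x)/g'(x) = lim(x→∞) (2)/(2)
  = 1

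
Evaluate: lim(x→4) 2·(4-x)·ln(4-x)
This is a 0·∞ indeterminate form.

Rewrite 0·∞ as a quotient (0/0 or ∞/∞ form), then apply L'Hôpital's rule:
  lim(x→4) 2·(4-x)·ln(4-x) = 0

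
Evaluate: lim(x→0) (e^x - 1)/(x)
This is a 0/0 indeterminate form.

Apply L'Hôpital's rule: differentiate numerator and denominator separately.
  f(x) = e^(x) - 1   ⇒   f'(x) = e^(x)
  g(x) = x   ⇒   g'(x) = 1
  lim(x→0) f'(x)/g'(x) = lim(x→0) (e^(x))/(1)
  = 1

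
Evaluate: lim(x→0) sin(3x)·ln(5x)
This is a 0·∞ indeterminate form.

Rewrite 0·∞ as a quotient (0/0 or ∞/∞ form), then apply L'Hôpital's rule:
  lim(x→0) sin(3x)·ln(5x) = 0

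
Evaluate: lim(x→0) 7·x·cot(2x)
This is a 0·∞ indeterminate form.

Rewrite 0·∞ as a quotient (0/0 or ∞/∞ form), then apply L'Hôpital's rule:
  lim(x→0) 7·x·cot(2x) = 7/2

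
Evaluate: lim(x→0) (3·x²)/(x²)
This is a 0/0 indeterminate form.

Apply L'Hôpital's rule: differentiate numerator and denominator separately.
  f(x) = 3·x^2   ⇒   f'(x) = 6·x
  g(x) = x^2   ⇒   g'(x) = 2·x
  lim(x→0) f'(x)/g'(x) = lim(x→0) (6·x)/(2·x)
  = 3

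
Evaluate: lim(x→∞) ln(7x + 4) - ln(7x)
This is an ∞-∞ indeterminate form.

Combine fractions or rationalize to convert ∞-∞ to 0/0 form:
  lim(x→∞) ln(7x + 4) - ln(7x) = 0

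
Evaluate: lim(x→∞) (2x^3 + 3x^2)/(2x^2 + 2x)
This is an ∞/∞ indeterminate form.

Apply L'Hôpital's rule: differentiate numerator and denominator separately.
  f(x) = 2·x^3 + 3·x^2   ⇒   f'(x) = 6·x^2 + 6·x
  g(x) = 2·x^2 + 2·x   ⇒   g'(x) = 4·x + 2
  lim(x→∞) f'(x)/g'(x) = lim(x→∞) (6·x^2 + 6·x)/(4·x + 2)
  = ∞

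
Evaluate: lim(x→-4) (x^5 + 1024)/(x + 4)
This is a standard limit.

Factor or rationalize the expression:
  lim(x→-4) (x^5 + 1024)/(x + 4) = 1280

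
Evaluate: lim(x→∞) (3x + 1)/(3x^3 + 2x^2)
This is an ∞/∞ indeterminate form.

Apply L'Hôpital's rule: differentiate numerator and denominator separately.
  f(x) = 3·x + 1   ⇒   f'(x) = 3
  g(x) = 3·x^3 + 2·x^2   ⇒   g'(x) = 9·x^2 + 4·x
  lim(x→∞) f'(x)/g'(x) = lim(x→∞) (3)/(9·x^2 + 4·x)
  = 0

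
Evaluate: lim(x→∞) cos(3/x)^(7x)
This is an exponential indeterminate form.

For exponential indeterminate forms, take the natural log:
  Let L = lim(x→∞) cos(3/x)^(7x)
  Then ln(L) = lim(x→∞) [exponent × ln(base)]
  Evaluate using L'Hôpital or standard limits, then exponentiate.
  L = 1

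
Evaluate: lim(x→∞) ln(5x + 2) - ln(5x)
This is an ∞-∞ indeterminate form.

Combine fractions or rationalize to convert ∞-∞ to 0/0 form:
  lim(x→∞) ln(5x + 2) - ln(5x) = 0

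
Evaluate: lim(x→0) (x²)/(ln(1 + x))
This is a 0/0 indeterminate form.

Apply L'Hôpital's rule: differentiate numerator and denominator separately.
  f(x) = x^2   ⇒   f'(x) = 2·x
  g(x) = ln(x + 1)   ⇒   g'(x) = 1/(x + 1)
  lim(x→0) f'(x)/g'(x) = lim(x→0) (2·x)/(1/(x + 1))
  = 0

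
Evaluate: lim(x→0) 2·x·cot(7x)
This is a 0·∞ indeterminate form.

Rewrite 0·∞ as a quotient (0/0 or ∞/∞ form), then apply L'Hôpital's rule:
  lim(x→0) 2·x·cot(7x) = 2/7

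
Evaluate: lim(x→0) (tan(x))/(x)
This is a 0/0 indeterminate form.

Apply L'Hôpital's rule: differentiate numerator and denominator separately.
  f(x) = tan(x)   ⇒   f'(x) = tan(x)^2 + 1
  g(x) = x   ⇒   g'(x) = 1
  lim(x→0) f'(x)/g'(x) = lim(x→0) (tan(x)^2 + 1)/(1)
  = 1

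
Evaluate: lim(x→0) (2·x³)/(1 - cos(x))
This is a 0/0 indeterminate form.

Apply L'Hôpital's rule: differentiate numerator and denominator separately.
  f(x) = 2·x^3   ⇒   f'(x) = 6·x^2
  g(x) = 1 - cos(x)   ⇒   g'(x) = sin(x)
  lim(x→0) f'(x)/g'(x) = lim(x→0) (6·x^2)/(sin(x))
  = 0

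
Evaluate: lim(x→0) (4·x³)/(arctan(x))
This is a 0/0 indeterminate form.

Apply L'Hôpital's rule: differentiate numerator and denominator separately.
  f(x) = 4·x^3   ⇒   f'(x) = 12·x^2
  g(x) = atan(x)   ⇒   g'(x) = 1/(x^2 + 1)
  lim(x→0) f'(x)/g'(x) = lim(x→0) (12·x^2)/(1/(x^2 + 1))
  = 0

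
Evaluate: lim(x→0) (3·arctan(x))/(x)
This is a 0/0 indeterminate form.

Apply L'Hôpital's rule: differentiate numerator and denominator separately.
  f(x) = 3·atan(x)   ⇒   f'(x) = 3/(x^2 + 1)
  g(x) = x   ⇒   g'(x) = 1
  lim(x→0) f'(x)/g'(x) = lim(x→0) (3/(x^2 + 1))/(1)
  = 3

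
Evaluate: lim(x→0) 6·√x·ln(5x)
This is a 0·∞ indeterminate form.

Rewrite 0·∞ as a quotient (0/0 or ∞/∞ form), then apply L'Hôpital's rule:
  lim(x→0) 6·√x·ln(5x) = 0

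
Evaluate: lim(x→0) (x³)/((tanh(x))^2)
This is a 0/0 indeterminate form.

Apply L'Hôpital's rule: differentiate numerator and denominator separately.
  f(x) = x^3   ⇒   f'(x) = 3·x^2
  g(x) = tanh(x)^2   ⇒   g'(x) = (2 - 2·tanh(x)^2)·tanh(x)
  lim(x→0) f'(x)/g'(x) = lim(x→0) (3·x^2)/((2 - 2·tanh(x)^2)·tanh(x))
  = 0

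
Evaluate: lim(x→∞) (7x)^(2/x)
This is an exponential indeterminate form.

For exponential indeterminate forms, take the natural log:
  Let L = lim(x→∞) (7x)^(2/x)
  Then ln(L) = lim(x→∞) [exponent × ln(base)]
  Evaluate using L'Hôpital or standard limits, then exponentiate.
  L = 1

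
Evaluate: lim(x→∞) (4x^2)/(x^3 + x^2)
This is an ∞/∞ indeterminate form.

Apply L'Hôpital's rule: differentiate numerator and denominator separately.
  f(x) = 4·x^2   ⇒   f'(x) = 8·x
  g(x) = x^3 + x^2   ⇒   g'(x) = 3·x^2 + 2·x
  lim(x→∞) f'(x)/g'(x) = lim(x→∞) (8·x)/(3·x^2 + 2·x)
  = 0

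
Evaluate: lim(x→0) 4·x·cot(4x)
This is a 0·∞ indeterminate form.

Rewrite 0·∞ as a quotient (0/0 or ∞/∞ form), then apply L'Hôpital's rule:
  lim(x→0) 4·x·cot(4x) = 1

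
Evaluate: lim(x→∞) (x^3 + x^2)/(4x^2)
This is an ∞/∞ indeterminate form.

Apply L'Hôpital's rule: differentiate numerator and denominator separately.
  f(x) = x^3 + x^2   ⇒   f'(x) = 3·x^2 + 2·x
  g(x) = 4·x^2   ⇒   g'(x) = 8·x
  lim(x→∞) f'(x)/g'(x) = lim(x→∞) (3·x^2 + 2·x)/(8·x)
  = ∞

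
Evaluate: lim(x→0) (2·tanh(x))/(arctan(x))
This is a 0/0 indeterminate form.

Apply L'Hôpital's rule: differentiate numerator and denominator separately.
  f(x) = 2·tanh(x)   ⇒   f'(x) = 2 - 2·tanh(x)^2
  g(x) = atan(x)   ⇒   g'(x) = 1/(x^2 + 1)
  lim(x→0) f'(x)/g'(x) = lim(x→0) (2 - 2·tanh(x)^2)/(1/(x^2 + 1))
  = 2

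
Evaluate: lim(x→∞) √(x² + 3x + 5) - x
This is an ∞-∞ indeterminate form.

Combine fractions or rationalize to convert ∞-∞ to 0/0 form:
  lim(x→∞) √(x² + 3x + 5) - x = 3/2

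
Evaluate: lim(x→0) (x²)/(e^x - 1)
This is a 0/0 indeterminate form.

Apply L'Hôpital's rule: differentiate numerator and denominator separately.
  f(x) = x^2   ⇒   f'(x) = 2·x
  g(x) = e^(x) - 1   ⇒   g'(x) = e^(x)
  lim(x→0) f'(x)/g'(x) = lim(x→0) (2·x)/(e^(x))
  = 0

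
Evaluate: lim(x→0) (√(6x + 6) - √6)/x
This is a standard limit.

Factor or rationalize the expression:
  lim(x→0) (√(6x + 6) - √6)/x = sqrt(6)/2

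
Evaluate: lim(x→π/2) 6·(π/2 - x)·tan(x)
This is a 0·∞ indeterminate form.

Rewrite 0·∞ as a quotient (0/0 or ∞/∞ form), then apply L'Hôpital's rule:
  lim(x→π/2) 6·(π/2 - x)·tan(x) = 6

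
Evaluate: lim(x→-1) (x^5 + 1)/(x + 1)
This is a standard limit.

Factor or rationalize the expression:
  lim(x→-1) (x^5 + 1)/(x + 1) = 5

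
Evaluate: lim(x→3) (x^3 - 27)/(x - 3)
This is a standard limit.

Factor or rationalize the expression:
  lim(x→3) (x^3 - 27)/(x - 3) = 27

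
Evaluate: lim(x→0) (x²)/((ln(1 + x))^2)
This is a 0/0 indeterminate form.

Apply L'Hôpital's rule: differentiate numerator and denominator separately.
  f(x) = x^2   ⇒   f'(x) = 2·x
  g(x) = ln(x + 1)^2   ⇒   g'(x) = 2·ln(x + 1)/(x + 1)
  lim(x→0) f'(x)/g'(x) = lim(x→0) (2·x)/(2·ln(x + 1)/(x + 1))
  = 1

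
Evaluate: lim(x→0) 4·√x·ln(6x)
This is a 0·∞ indeterminate form.

Rewrite 0·∞ as a quotient (0/0 or ∞/∞ form), then apply L'Hôpital's rule:
  lim(x→0) 4·√x·ln(6x) = 0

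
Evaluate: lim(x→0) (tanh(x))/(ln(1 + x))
This is a 0/0 indeterminate form.

Apply L'Hôpital's rule: differentiate numerator and denominator separately.
  f(x) = tanh(x)   ⇒   f'(x) = 1 - tanh(x)^2
  g(x) = ln(x + 1)   ⇒   g'(x) = 1/(x + 1)
  lim(x→0) f'(x)/g'(x) = lim(x→0) (1 - tanh(x)^2)/(1/(x + 1))
  = 1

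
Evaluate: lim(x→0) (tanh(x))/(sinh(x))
This is a 0/0 indeterminate form.

Apply L'Hôpital's rule: differentiate numerator and denominator separately.
  f(x) = tanh(x)   ⇒   f'(x) = 1 - tanh(x)^2
  g(x) = sinh(x)   ⇒   g'(x) = cosh(x)
  lim(x→0) f'(x)/g'(x) = lim(x→0) (1 - tanh(x)^2)/(cosh(x))
  = 1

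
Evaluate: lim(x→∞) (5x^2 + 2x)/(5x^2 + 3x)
This is an ∞/∞ indeterminate form.

Apply L'Hôpital's rule: differentiate numerator and denominator separately.
  f(x) = 5·x^2 + 2·x   ⇒   f'(x) = 10·x + 2
  g(x) = 5·x^2 + 3·x   ⇒   g'(x) = 10·x + 3
  lim(x→∞) f'(x)/g'(x) = lim(x→∞) (10·x + 2)/(10·x + 3)
  = 1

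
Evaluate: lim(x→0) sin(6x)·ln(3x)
This is a 0·∞ indeterminate form.

Rewrite 0·∞ as a quotient (0/0 or ∞/∞ form), then apply L'Hôpital's rule:
  lim(x→0) sin(6x)·ln(3x) = 0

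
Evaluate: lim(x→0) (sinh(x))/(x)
This is a 0/0 indeterminate form.

Apply L'Hôpital's rule: differentiate numerator and denominator separately.
  f(x) = sinh(x)   ⇒   f'(x) = cosh(x)
  g(x) = x   ⇒   g'(x) = 1
  lim(x→0) f'(x)/g'(x) = lim(x→0) (cosh(x))/(1)
  = 1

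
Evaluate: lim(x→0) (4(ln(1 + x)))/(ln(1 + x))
This is a 0/0 indeterminate form.

Apply L'Hôpital's rule: differentiate numerator and denominator separately.
  f(x) = 4·ln(x + 1)   ⇒   f'(x) = 4/(x + 1)
  g(x) = ln(x + 1)   ⇒   g'(x) = 1/(x + 1)
  lim(x→0) f'(x)/g'(x) = lim(x→0) (4/(x + 1))/(1/(x + 1))
  = 4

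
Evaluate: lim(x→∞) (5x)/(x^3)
This is an ∞/∞ indeterminate form.

Apply L'Hôpital's rule: differentiate numerator and denominator separately.
  f(x) = 5·x   ⇒   f'(x) = 5
  g(x) = x^3   ⇒   g'(x) = 3·x^2
  lim(x→∞) f'(x)/g'(x) = lim(x→∞) (5)/(3·x^2)
  = 0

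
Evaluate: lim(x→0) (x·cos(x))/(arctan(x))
This is a 0/0 indeterminate form.

Apply L'Hôpital's rule: differentiate numerator and denominator separately.
  f(x) = x·cos(x)   ⇒   f'(x) = -x·sin(x) + cos(x)
  g(x) = atan(x)   ⇒   g'(x) = 1/(x^2 + 1)
  lim(x→0) f'(x)/g'(x) = lim(x→0) (-x·sin(x) + cos(x))/(1/(x^2 + 1))
  = 1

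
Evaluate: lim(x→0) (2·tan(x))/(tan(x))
This is a 0/0 indeterminate form.

Apply L'Hôpital's rule: differentiate numerator and denominator separately.
  f(x) = 2·tan(x)   ⇒   f'(x) = 2·tan(x)^2 + 2
  g(x) = tan(x)   ⇒   g'(x) = tan(x)^2 + 1
  lim(x→0) f'(x)/g'(x) = lim(x→0) (2·tan(x)^2 + 2)/(tan(x)^2 + 1)
  = 2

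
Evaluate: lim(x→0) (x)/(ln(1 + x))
This is a 0/0 indeterminate form.

Apply L'Hôpital's rule: differentiate numerator and denominator separately.
  f(x) = x   ⇒   f'(x) = 1
  g(x) = ln(x + 1)   ⇒   g'(x) = 1/(x + 1)
  lim(x→0) f'(x)/g'(x) = lim(x→0) (1)/(1/(x + 1))
  = 1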